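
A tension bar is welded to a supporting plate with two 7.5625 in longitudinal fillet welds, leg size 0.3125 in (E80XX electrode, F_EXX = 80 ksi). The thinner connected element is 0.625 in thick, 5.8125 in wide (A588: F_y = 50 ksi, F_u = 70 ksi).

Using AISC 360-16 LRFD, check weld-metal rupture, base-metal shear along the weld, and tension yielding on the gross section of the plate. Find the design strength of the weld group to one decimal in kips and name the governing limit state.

120.3 kips (weld metal governs)

Weld metal: throat = 0.707×0.3125 = 0.22094 in, L = 2×7.5625 = 15.125 in. φR_n = 0.75 × 0.6 × 80 × 0.22094 × 15.125 = 120.3 kips.
Base metal shear (0.625 in plate): yield φR_n = 1.0×0.6×50×0.625×15.125 = 283.6 kips; rupture φR_n = 0.75×0.6×70×0.625×15.125 = 297.8 kips; take 283.6 kips (yield).
Tension yield (gross): A_g = 5.8125×0.625 = 3.6328 in². φR_n = 0.90 × 50 × 3.6328 = 163.5 kips.
Governing: min(120.3, 283.6, 163.5) = 120.3 kips → weld metal.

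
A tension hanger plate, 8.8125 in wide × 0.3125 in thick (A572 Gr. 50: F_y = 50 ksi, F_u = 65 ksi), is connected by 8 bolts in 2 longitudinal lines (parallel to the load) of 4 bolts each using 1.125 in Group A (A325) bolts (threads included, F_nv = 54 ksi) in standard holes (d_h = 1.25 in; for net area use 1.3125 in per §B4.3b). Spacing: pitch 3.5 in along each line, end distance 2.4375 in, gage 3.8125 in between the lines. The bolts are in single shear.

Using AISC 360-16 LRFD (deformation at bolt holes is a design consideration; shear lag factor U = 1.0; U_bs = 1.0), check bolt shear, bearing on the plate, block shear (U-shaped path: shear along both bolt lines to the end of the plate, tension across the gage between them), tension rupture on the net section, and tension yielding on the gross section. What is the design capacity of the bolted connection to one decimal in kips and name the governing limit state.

94.3 kips (net-section rupture governs)

Bolt shear: A_b = π(1.125)²/4 = 0.99402 in². φR_n = 0.75 × 54 × 0.99402 × 8 × 1 = 322.1 kips.
Bearing (0.3125 in plate, F_u = 65 ksi): end bolts L_c = 2.4375 − 1.25/2 = 1.8125, R_n = min(1.2×1.8125×0.3125×65, 2.4×1.125×0.3125×65) = 44.18 kips/bolt; interior L_c = 3.5 − 1.25 = 2.25, R_n = 54.844 kips/bolt. φR_n = 0.75 × (2×44.18 + 6×54.844) = 313.1 kips.
Block shear: shear path 2×[2.4375+3×3.5] = 2×12.9375 in, A_gv = 8.0859, A_nv = 2×(12.9375 − 3.5×1.3125)×0.3125 = 5.2148 in²; tension across gage: (3.8125 − 1×1.3125)×0.3125 = 0.78125 in². R_n = min(0.6×65×5.2148, 0.6×50×8.0859) + 1.0×65×0.78125 = min(203.38, 242.58) + 50.781 = 254.16 kips. φR_n = 0.75 × 254.16 = 190.6 kips.
Tension rupture (net): A_n = (8.8125 − 2×1.3125)×0.3125 = 1.9336 in² (U = 1.0, A_e = A_n). φR_n = 0.75 × 65 × 1.9336 = 94.3 kips.
Tension yield (gross): A_g = 8.8125×0.3125 = 2.7539 in². φR_n = 0.90 × 50 × 2.7539 = 123.9 kips.
Governing: min(322.1, 313.1, 190.6, 94.3, 123.9) = 94.3 kips → net-section rupture.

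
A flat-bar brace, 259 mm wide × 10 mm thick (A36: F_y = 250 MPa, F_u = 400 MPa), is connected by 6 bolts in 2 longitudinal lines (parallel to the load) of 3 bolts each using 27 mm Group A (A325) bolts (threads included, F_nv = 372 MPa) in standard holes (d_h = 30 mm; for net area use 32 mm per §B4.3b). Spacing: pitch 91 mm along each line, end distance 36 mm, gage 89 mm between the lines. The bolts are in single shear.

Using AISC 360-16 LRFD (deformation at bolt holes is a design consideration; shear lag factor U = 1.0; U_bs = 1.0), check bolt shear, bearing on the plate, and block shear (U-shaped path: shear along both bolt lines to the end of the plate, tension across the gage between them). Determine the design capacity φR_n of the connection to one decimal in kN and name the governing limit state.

661.5 kN (block shear governs)

Bolt shear: A_b = π(27)²/4 = 572.56 mm². φR_n = 0.75 × 372 × 572.56 × 6 × 1 = 958.5 kN.
Bearing (10 mm plate, F_u = 400 MPa): end bolts L_c = 36 − 30/2 = 21, R_n = min(1.2×21×10×400, 2.4×27×10×400) = 100.8 kN/bolt; interior L_c = 91 − 30 = 61, R_n = 259.2 kN/bolt. φR_n = 0.75 × (2×100.8 + 4×259.2) = 928.8 kN.
Block shear: shear path 2×[36+2×91] = 2×218 mm, A_gv = 4360, A_nv = 2×(218 − 2.5×32)×10 = 2760 mm²; tension across gage: (89 − 1×32)×10 = 570 mm². R_n = min(0.6×400×2760, 0.6×250×4360) + 1.0×400×570 = min(662.4, 654) + 228 = 882 kN. φR_n = 0.75 × 882 = 661.5 kN.
Governing: min(958.5, 928.8, 661.5) = 661.5 kN → block shear.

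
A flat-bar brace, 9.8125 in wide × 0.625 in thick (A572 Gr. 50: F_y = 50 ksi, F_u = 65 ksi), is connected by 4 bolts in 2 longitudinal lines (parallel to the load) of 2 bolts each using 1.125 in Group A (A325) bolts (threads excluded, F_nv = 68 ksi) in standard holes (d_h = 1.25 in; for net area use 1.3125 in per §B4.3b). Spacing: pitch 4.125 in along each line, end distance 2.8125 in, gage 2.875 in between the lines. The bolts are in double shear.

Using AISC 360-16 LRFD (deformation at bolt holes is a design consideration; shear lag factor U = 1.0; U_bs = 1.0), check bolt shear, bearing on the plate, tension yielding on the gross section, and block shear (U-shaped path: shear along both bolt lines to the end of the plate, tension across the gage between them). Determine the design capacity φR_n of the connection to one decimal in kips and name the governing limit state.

Bolt shear: A_b = π(1.125)²/4 = 0.99402 in². φR_n = 0.75 × 68 × 0.99402 × 4 × 2 = 405.6 kips.
Bearing (0.625 in plate, F_u = 65 ksi): end bolts L_c = 2.8125 − 1.25/2 = 2.1875, R_n = min(1.2×2.1875×0.625×65, 2.4×1.125×0.625×65) = 106.64 kips/bolt; interior L_c = 4.125 − 1.25 = 2.875, R_n = 109.69 kips/bolt. φR_n = 0.75 × (2×106.64 + 2×109.69) = 324.5 kips.
Tension yield (gross): A_g = 9.8125×0.625 = 6.1328 in². φR_n = 0.90 × 50 × 6.1328 = 276.0 kips.
Block shear: shear path 2×[2.8125+1×4.125] = 2×6.9375 in, A_gv = 8.6719, A_nv = 2×(6.9375 − 1.5×1.3125)×0.625 = 6.2109 in²; tension across gage: (2.875 − 1×1.3125)×0.625 = 0.97656 in². R_n = min(0.6×65×6.2109, 0.6×50×8.6719) + 1.0×65×0.97656 = min(242.23, 260.16) + 63.476 = 305.71 kips. φR_n = 0.75 × 305.71 = 229.3 kips.
Governing: min(405.6, 324.5, 276.0, 229.3) = 229.3 kips → block shear.

229.3 kips (block shear governs)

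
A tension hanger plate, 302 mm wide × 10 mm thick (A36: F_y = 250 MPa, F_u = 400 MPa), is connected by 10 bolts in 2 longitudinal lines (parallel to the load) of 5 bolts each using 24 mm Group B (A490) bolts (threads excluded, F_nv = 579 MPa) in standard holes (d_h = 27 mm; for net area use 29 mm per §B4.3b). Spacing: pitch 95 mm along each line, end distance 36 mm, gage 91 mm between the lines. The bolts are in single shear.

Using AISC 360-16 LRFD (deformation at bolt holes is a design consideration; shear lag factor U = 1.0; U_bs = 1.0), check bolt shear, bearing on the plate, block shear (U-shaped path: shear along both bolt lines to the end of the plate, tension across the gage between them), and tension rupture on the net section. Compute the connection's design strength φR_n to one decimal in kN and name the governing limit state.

Bolt shear: A_b = π(24)²/4 = 452.39 mm². φR_n = 0.75 × 579 × 452.39 × 10 × 1 = 1964.5 kN.
Bearing (10 mm plate, F_u = 400 MPa): end bolts L_c = 36 − 27/2 = 22.5, R_n = min(1.2×22.5×10×400, 2.4×24×10×400) = 108 kN/bolt; interior L_c = 95 − 27 = 68, R_n = 230.4 kN/bolt. φR_n = 0.75 × (2×108 + 8×230.4) = 1544.4 kN.
Block shear: shear path 2×[36+4×95] = 2×416 mm, A_gv = 8320, A_nv = 2×(416 − 4.5×29)×10 = 5710 mm²; tension across gage: (91 − 1×29)×10 = 620 mm². R_n = min(0.6×400×5710, 0.6×250×8320) + 1.0×400×620 = min(1370.4, 1248) + 248 = 1496 kN. φR_n = 0.75 × 1496 = 1122.0 kN.
Tension rupture (net): A_n = (302 − 2×29)×10 = 2440 mm² (U = 1.0, A_e = A_n). φR_n = 0.75 × 400 × 2440 = 732.0 kN.
Governing: min(1964.5, 1544.4, 1122.0, 732.0) = 732.0 kN → net-section rupture.

732.0 kN (net-section rupture governs)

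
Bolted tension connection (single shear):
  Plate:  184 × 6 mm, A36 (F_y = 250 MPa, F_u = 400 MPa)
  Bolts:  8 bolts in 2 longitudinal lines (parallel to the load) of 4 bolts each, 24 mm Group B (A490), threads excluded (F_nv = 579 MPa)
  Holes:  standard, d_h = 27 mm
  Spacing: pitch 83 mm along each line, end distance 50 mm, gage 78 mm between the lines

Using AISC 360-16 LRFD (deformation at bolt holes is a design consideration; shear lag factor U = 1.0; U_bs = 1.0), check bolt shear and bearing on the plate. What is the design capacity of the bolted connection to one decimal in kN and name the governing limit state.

Bolt shear: A_b = π(24)²/4 = 452.39 mm². φR_n = 0.75 × 579 × 452.39 × 8 × 1 = 1571.6 kN.
Bearing (6 mm plate, F_u = 400 MPa): end bolts L_c = 50 − 27/2 = 36.5, R_n = min(1.2×36.5×6×400, 2.4×24×6×400) = 105.12 kN/bolt; interior L_c = 83 − 27 = 56, R_n = 138.24 kN/bolt. φR_n = 0.75 × (2×105.12 + 6×138.24) = 779.8 kN.
Governing: min(1571.6, 779.8) = 779.8 kN → bearing.

779.8 kN (bearing governs)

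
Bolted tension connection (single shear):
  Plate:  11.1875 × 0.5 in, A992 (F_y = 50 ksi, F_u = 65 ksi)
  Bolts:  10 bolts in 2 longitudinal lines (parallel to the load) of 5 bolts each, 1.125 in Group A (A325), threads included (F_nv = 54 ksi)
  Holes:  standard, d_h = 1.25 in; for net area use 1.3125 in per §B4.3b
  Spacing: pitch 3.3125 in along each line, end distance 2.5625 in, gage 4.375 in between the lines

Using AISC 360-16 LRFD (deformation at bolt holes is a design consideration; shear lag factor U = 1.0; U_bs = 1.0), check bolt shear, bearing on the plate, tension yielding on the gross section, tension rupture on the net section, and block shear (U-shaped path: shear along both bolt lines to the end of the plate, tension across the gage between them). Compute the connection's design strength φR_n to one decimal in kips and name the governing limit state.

Bolt shear: A_b = π(1.125)²/4 = 0.99402 in². φR_n = 0.75 × 54 × 0.99402 × 10 × 1 = 402.6 kips.
Bearing (0.5 in plate, F_u = 65 ksi): end bolts L_c = 2.5625 − 1.25/2 = 1.9375, R_n = min(1.2×1.9375×0.5×65, 2.4×1.125×0.5×65) = 75.563 kips/bolt; interior L_c = 3.3125 − 1.25 = 2.0625, R_n = 80.438 kips/bolt. φR_n = 0.75 × (2×75.563 + 8×80.438) = 596.0 kips.
Tension yield (gross): A_g = 11.1875×0.5 = 5.5938 in². φR_n = 0.90 × 50 × 5.5938 = 251.7 kips.
Tension rupture (net): A_n = (11.1875 − 2×1.3125)×0.5 = 4.2813 in² (U = 1.0, A_e = A_n). φR_n = 0.75 × 65 × 4.2813 = 208.7 kips.
Block shear: shear path 2×[2.5625+4×3.3125] = 2×15.8125 in, A_gv = 15.813, A_nv = 2×(15.8125 − 4.5×1.3125)×0.5 = 9.9063 in²; tension across gage: (4.375 − 1×1.3125)×0.5 = 1.5313 in². R_n = min(0.6×65×9.9063, 0.6×50×15.813) + 1.0×65×1.5313 = min(386.35, 474.39) + 99.535 = 485.89 kips. φR_n = 0.75 × 485.89 = 364.4 kips.
Governing: min(402.6, 596.0, 251.7, 208.7, 364.4) = 208.7 kips → net-section rupture.

208.7 kips (net-section rupture governs)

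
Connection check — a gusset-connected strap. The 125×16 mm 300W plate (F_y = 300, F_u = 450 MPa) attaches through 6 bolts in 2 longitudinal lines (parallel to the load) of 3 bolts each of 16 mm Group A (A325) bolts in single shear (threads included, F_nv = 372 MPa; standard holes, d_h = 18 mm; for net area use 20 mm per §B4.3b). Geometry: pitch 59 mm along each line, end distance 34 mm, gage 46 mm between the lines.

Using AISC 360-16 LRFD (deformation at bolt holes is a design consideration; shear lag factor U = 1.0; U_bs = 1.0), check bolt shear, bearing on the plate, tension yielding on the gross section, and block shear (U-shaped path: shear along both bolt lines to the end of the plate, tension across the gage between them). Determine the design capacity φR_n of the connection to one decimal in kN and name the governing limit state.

Bolt shear: A_b = π(16)²/4 = 201.06 mm². φR_n = 0.75 × 372 × 201.06 × 6 × 1 = 336.6 kN.
Bearing (16 mm plate, F_u = 450 MPa): end bolts L_c = 34 − 18/2 = 25, R_n = min(1.2×25×16×450, 2.4×16×16×450) = 216 kN/bolt; interior L_c = 59 − 18 = 41, R_n = 276.48 kN/bolt. φR_n = 0.75 × (2×216 + 4×276.48) = 1153.4 kN.
Tension yield (gross): A_g = 125×16 = 2000 mm². φR_n = 0.90 × 300 × 2000 = 540.0 kN.
Block shear: shear path 2×[34+2×59] = 2×152 mm, A_gv = 4864, A_nv = 2×(152 − 2.5×20)×16 = 3264 mm²; tension across gage: (46 − 1×20)×16 = 416 mm². R_n = min(0.6×450×3264, 0.6×300×4864) + 1.0×450×416 = min(881.28, 875.52) + 187.2 = 1062.7 kN. φR_n = 0.75 × 1062.7 = 797.0 kN.
Governing: min(336.6, 1153.4, 540.0, 797.0) = 336.6 kN → bolt shear.

336.6 kN (bolt shear governs)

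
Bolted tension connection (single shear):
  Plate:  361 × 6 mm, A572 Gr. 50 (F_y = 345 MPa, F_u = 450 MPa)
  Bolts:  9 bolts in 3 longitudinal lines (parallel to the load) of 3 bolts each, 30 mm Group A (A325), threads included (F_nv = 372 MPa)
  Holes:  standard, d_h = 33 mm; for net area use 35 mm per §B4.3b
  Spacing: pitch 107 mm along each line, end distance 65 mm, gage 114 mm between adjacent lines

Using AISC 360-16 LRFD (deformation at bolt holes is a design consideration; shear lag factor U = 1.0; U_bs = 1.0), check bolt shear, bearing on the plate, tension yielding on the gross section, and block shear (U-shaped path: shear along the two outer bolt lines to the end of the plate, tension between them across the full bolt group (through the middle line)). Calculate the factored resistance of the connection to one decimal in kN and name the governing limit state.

Bolt shear: A_b = π(30)²/4 = 706.86 mm². φR_n = 0.75 × 372 × 706.86 × 9 × 1 = 1774.9 kN.
Bearing (6 mm plate, F_u = 450 MPa): end bolts L_c = 65 − 33/2 = 48.5, R_n = min(1.2×48.5×6×450, 2.4×30×6×450) = 157.14 kN/bolt; interior L_c = 107 − 33 = 74, R_n = 194.4 kN/bolt. φR_n = 0.75 × (3×157.14 + 6×194.4) = 1228.4 kN.
Tension yield (gross): A_g = 361×6 = 2166 mm². φR_n = 0.90 × 345 × 2166 = 672.5 kN.
Block shear: shear path 2×[65+2×107] = 2×279 mm, A_gv = 3348, A_nv = 2×(279 − 2.5×35)×6 = 2298 mm²; tension across gage: (228 − 2×35)×6 = 948 mm². R_n = min(0.6×450×2298, 0.6×345×3348) + 1.0×450×948 = min(620.46, 693.04) + 426.6 = 1047.1 kN. φR_n = 0.75 × 1047.1 = 785.3 kN.
Governing: min(1774.9, 1228.4, 672.5, 785.3) = 672.5 kN → gross-section yield.

672.5 kN (gross-section yield governs)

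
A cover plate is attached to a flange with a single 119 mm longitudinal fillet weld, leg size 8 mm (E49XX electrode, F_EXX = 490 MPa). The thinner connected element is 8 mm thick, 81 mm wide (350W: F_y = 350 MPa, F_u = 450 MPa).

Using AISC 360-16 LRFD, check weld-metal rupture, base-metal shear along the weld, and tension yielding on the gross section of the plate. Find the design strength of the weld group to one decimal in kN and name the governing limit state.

148.4 kN (weld metal governs)

Weld metal: throat = 0.707×8 = 5.656 mm, L = 119 mm. φR_n = 0.75 × 0.6 × 490 × 5.656 × 119 = 148.4 kN.
Base metal shear (8 mm plate): yield φR_n = 1.0×0.6×350×8×119 = 199.9 kN; rupture φR_n = 0.75×0.6×450×8×119 = 192.8 kN; take 192.8 kN (rupture).
Tension yield (gross): A_g = 81×8 = 648 mm². φR_n = 0.90 × 350 × 648 = 204.1 kN.
Governing: min(148.4, 192.8, 204.1) = 148.4 kN → weld metal.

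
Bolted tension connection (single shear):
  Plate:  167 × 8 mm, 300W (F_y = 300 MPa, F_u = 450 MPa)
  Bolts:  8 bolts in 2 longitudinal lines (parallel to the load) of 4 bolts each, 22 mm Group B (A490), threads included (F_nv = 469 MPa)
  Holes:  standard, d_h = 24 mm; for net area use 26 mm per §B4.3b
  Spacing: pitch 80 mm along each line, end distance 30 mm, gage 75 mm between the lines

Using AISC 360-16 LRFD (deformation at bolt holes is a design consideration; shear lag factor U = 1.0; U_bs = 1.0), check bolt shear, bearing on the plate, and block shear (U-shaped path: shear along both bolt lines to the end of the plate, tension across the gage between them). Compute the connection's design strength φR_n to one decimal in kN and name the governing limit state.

Bolt shear: A_b = π(22)²/4 = 380.13 mm². φR_n = 0.75 × 469 × 380.13 × 8 × 1 = 1069.7 kN.
Bearing (8 mm plate, F_u = 450 MPa): end bolts L_c = 30 − 24/2 = 18, R_n = min(1.2×18×8×450, 2.4×22×8×450) = 77.76 kN/bolt; interior L_c = 80 − 24 = 56, R_n = 190.08 kN/bolt. φR_n = 0.75 × (2×77.76 + 6×190.08) = 972.0 kN.
Block shear: shear path 2×[30+3×80] = 2×270 mm, A_gv = 4320, A_nv = 2×(270 − 3.5×26)×8 = 2864 mm²; tension across gage: (75 − 1×26)×8 = 392 mm². R_n = min(0.6×450×2864, 0.6×300×4320) + 1.0×450×392 = min(773.28, 777.6) + 176.4 = 949.68 kN. φR_n = 0.75 × 949.68 = 712.3 kN.
Governing: min(1069.7, 972.0, 712.3) = 712.3 kN → block shear.

712.3 kN (block shear governs)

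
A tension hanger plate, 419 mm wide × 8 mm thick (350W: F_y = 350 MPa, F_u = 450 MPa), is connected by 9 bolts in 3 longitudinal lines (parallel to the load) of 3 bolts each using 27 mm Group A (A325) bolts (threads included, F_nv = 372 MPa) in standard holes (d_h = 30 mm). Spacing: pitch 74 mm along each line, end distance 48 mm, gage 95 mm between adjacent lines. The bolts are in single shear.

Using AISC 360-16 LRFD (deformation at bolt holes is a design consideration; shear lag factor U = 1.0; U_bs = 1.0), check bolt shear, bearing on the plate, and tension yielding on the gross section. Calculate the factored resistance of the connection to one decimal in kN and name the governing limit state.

1055.9 kN (gross-section yield governs)

Bolt shear: A_b = π(27)²/4 = 572.56 mm². φR_n = 0.75 × 372 × 572.56 × 9 × 1 = 1437.7 kN.
Bearing (8 mm plate, F_u = 450 MPa): end bolts L_c = 48 − 30/2 = 33, R_n = min(1.2×33×8×450, 2.4×27×8×450) = 142.56 kN/bolt; interior L_c = 74 − 30 = 44, R_n = 190.08 kN/bolt. φR_n = 0.75 × (3×142.56 + 6×190.08) = 1176.1 kN.
Tension yield (gross): A_g = 419×8 = 3352 mm². φR_n = 0.90 × 350 × 3352 = 1055.9 kN.
Governing: min(1437.7, 1176.1, 1055.9) = 1055.9 kN → gross-section yield.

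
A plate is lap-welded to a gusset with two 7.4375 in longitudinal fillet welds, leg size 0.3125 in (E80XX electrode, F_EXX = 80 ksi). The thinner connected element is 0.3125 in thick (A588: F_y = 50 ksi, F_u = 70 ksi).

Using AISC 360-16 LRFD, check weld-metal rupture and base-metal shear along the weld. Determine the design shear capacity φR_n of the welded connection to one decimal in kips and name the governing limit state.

Weld metal: throat = 0.707×0.3125 = 0.22094 in, L = 2×7.4375 = 14.875 in. φR_n = 0.75 × 0.6 × 80 × 0.22094 × 14.875 = 118.3 kips.
Base metal shear (0.3125 in plate): yield φR_n = 1.0×0.6×50×0.3125×14.875 = 139.5 kips; rupture φR_n = 0.75×0.6×70×0.3125×14.875 = 146.4 kips; take 139.5 kips (yield).
Governing: min(118.3, 139.5) = 118.3 kips → weld metal.

118.3 kips (weld metal governs)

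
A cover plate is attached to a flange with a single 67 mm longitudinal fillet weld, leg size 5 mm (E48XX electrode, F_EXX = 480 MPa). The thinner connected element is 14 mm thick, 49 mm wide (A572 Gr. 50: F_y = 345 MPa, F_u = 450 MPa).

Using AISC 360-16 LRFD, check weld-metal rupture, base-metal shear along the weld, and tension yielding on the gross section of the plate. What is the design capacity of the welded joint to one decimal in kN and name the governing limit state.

51.2 kN (weld metal governs)

Weld metal: throat = 0.707×5 = 3.535 mm, L = 67 mm. φR_n = 0.75 × 0.6 × 480 × 3.535 × 67 = 51.2 kN.
Base metal shear (14 mm plate): yield φR_n = 1.0×0.6×345×14×67 = 194.2 kN; rupture φR_n = 0.75×0.6×450×14×67 = 189.9 kN; take 189.9 kN (rupture).
Tension yield (gross): A_g = 49×14 = 686 mm². φR_n = 0.90 × 345 × 686 = 213.0 kN.
Governing: min(51.2, 189.9, 213.0) = 51.2 kN → weld metal.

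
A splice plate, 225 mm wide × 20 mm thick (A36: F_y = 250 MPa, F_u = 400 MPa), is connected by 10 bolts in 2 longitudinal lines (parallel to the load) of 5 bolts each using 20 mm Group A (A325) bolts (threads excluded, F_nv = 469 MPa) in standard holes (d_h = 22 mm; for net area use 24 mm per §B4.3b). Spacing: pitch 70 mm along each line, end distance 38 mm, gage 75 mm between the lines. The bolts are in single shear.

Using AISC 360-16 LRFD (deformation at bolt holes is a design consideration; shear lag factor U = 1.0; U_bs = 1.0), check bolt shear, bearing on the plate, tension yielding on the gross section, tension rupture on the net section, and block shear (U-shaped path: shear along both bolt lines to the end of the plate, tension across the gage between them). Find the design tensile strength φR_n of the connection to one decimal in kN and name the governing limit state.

Bolt shear: A_b = π(20)²/4 = 314.16 mm². φR_n = 0.75 × 469 × 314.16 × 10 × 1 = 1105.1 kN.
Bearing (20 mm plate, F_u = 400 MPa): end bolts L_c = 38 − 22/2 = 27, R_n = min(1.2×27×20×400, 2.4×20×20×400) = 259.2 kN/bolt; interior L_c = 70 − 22 = 48, R_n = 384 kN/bolt. φR_n = 0.75 × (2×259.2 + 8×384) = 2692.8 kN.
Tension yield (gross): A_g = 225×20 = 4500 mm². φR_n = 0.90 × 250 × 4500 = 1012.5 kN.
Tension rupture (net): A_n = (225 − 2×24)×20 = 3540 mm² (U = 1.0, A_e = A_n). φR_n = 0.75 × 400 × 3540 = 1062.0 kN.
Block shear: shear path 2×[38+4×70] = 2×318 mm, A_gv = 12720, A_nv = 2×(318 − 4.5×24)×20 = 8400 mm²; tension across gage: (75 − 1×24)×20 = 1020 mm². R_n = min(0.6×400×8400, 0.6×250×12720) + 1.0×400×1020 = min(2016, 1908) + 408 = 2316 kN. φR_n = 0.75 × 2316 = 1737.0 kN.
Governing: min(1105.1, 2692.8, 1012.5, 1062.0, 1737.0) = 1012.5 kN → gross-section yield.

1012.5 kN (gross-section yield governs)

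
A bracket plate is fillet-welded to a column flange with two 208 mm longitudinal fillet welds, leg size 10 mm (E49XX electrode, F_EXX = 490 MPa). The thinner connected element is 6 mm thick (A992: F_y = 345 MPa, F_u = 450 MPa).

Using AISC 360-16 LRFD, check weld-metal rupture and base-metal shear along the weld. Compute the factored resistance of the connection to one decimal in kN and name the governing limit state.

Weld metal: throat = 0.707×10 = 7.07 mm, L = 2×208 = 416 mm. φR_n = 0.75 × 0.6 × 490 × 7.07 × 416 = 648.5 kN.
Base metal shear (6 mm plate): yield φR_n = 1.0×0.6×345×6×416 = 516.7 kN; rupture φR_n = 0.75×0.6×450×6×416 = 505.4 kN; take 505.4 kN (rupture).
Governing: min(648.5, 505.4) = 505.4 kN → base-metal shear.

505.4 kN (base-metal shear governs)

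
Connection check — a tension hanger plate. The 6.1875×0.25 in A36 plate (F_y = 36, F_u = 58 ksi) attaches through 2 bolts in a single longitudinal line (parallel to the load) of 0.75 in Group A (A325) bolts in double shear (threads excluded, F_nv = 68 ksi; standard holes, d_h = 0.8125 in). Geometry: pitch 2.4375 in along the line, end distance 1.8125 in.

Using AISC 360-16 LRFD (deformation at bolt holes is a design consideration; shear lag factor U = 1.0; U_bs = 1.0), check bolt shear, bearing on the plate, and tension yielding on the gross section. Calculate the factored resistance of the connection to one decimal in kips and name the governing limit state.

37.9 kips (bearing governs)

Bolt shear: A_b = π(0.75)²/4 = 0.44179 in². φR_n = 0.75 × 68 × 0.44179 × 2 × 2 = 90.1 kips.
Bearing (0.25 in plate, F_u = 58 ksi): end bolts L_c = 1.8125 − 0.8125/2 = 1.40625, R_n = min(1.2×1.40625×0.25×58, 2.4×0.75×0.25×58) = 24.469 kips/bolt; interior L_c = 2.4375 − 0.8125 = 1.625, R_n = 26.1 kips/bolt. φR_n = 0.75 × (1×24.469 + 1×26.1) = 37.9 kips.
Tension yield (gross): A_g = 6.1875×0.25 = 1.5469 in². φR_n = 0.90 × 36 × 1.5469 = 50.1 kips.
Governing: min(90.1, 37.9, 50.1) = 37.9 kips → bearing.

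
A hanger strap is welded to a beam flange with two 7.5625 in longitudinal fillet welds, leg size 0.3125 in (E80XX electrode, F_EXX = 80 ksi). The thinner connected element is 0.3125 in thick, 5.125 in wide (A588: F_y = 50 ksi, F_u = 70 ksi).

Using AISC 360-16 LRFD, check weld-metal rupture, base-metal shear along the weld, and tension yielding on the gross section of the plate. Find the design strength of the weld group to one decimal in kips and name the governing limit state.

72.1 kips (gross-section yield governs)

Weld metal: throat = 0.707×0.3125 = 0.22094 in, L = 2×7.5625 = 15.125 in. φR_n = 0.75 × 0.6 × 80 × 0.22094 × 15.125 = 120.3 kips.
Base metal shear (0.3125 in plate): yield φR_n = 1.0×0.6×50×0.3125×15.125 = 141.8 kips; rupture φR_n = 0.75×0.6×70×0.3125×15.125 = 148.9 kips; take 141.8 kips (yield).
Tension yield (gross): A_g = 5.125×0.3125 = 1.6016 in². φR_n = 0.90 × 50 × 1.6016 = 72.1 kips.
Governing: min(120.3, 141.8, 72.1) = 72.1 kips → gross-section yield.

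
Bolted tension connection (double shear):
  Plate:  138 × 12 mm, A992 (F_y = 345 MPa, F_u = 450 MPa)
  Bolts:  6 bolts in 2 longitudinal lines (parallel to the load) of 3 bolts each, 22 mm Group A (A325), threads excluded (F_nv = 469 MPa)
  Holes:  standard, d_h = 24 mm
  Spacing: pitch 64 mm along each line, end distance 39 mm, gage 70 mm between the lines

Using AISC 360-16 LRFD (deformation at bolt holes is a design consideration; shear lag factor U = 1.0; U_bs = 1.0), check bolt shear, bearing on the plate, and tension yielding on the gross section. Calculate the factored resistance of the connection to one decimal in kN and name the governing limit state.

514.2 kN (gross-section yield governs)

Bolt shear: A_b = π(22)²/4 = 380.13 mm². φR_n = 0.75 × 469 × 380.13 × 6 × 2 = 1604.5 kN.
Bearing (12 mm plate, F_u = 450 MPa): end bolts L_c = 39 − 24/2 = 27, R_n = min(1.2×27×12×450, 2.4×22×12×450) = 174.96 kN/bolt; interior L_c = 64 − 24 = 40, R_n = 259.2 kN/bolt. φR_n = 0.75 × (2×174.96 + 4×259.2) = 1040.0 kN.
Tension yield (gross): A_g = 138×12 = 1656 mm². φR_n = 0.90 × 345 × 1656 = 514.2 kN.
Governing: min(1604.5, 1040.0, 514.2) = 514.2 kN → gross-section yield.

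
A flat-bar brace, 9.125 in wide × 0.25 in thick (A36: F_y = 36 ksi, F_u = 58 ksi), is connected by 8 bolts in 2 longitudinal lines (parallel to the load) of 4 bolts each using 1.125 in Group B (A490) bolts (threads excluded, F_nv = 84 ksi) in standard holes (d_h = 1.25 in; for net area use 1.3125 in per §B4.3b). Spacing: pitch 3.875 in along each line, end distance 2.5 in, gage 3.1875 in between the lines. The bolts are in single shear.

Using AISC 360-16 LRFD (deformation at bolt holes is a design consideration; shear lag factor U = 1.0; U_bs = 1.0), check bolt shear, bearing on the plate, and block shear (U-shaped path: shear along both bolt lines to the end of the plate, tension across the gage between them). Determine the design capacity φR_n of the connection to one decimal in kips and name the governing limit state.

Bolt shear: A_b = π(1.125)²/4 = 0.99402 in². φR_n = 0.75 × 84 × 0.99402 × 8 × 1 = 501.0 kips.
Bearing (0.25 in plate, F_u = 58 ksi): end bolts L_c = 2.5 − 1.25/2 = 1.875, R_n = min(1.2×1.875×0.25×58, 2.4×1.125×0.25×58) = 32.625 kips/bolt; interior L_c = 3.875 − 1.25 = 2.625, R_n = 39.15 kips/bolt. φR_n = 0.75 × (2×32.625 + 6×39.15) = 225.1 kips.
Block shear: shear path 2×[2.5+3×3.875] = 2×14.125 in, A_gv = 7.0625, A_nv = 2×(14.125 − 3.5×1.3125)×0.25 = 4.7656 in²; tension across gage: (3.1875 − 1×1.3125)×0.25 = 0.46875 in². R_n = min(0.6×58×4.7656, 0.6×36×7.0625) + 1.0×58×0.46875 = min(165.84, 152.55) + 27.188 = 179.74 kips. φR_n = 0.75 × 179.74 = 134.8 kips.
Governing: min(501.0, 225.1, 134.8) = 134.8 kips → block shear.

134.8 kips (block shear governs)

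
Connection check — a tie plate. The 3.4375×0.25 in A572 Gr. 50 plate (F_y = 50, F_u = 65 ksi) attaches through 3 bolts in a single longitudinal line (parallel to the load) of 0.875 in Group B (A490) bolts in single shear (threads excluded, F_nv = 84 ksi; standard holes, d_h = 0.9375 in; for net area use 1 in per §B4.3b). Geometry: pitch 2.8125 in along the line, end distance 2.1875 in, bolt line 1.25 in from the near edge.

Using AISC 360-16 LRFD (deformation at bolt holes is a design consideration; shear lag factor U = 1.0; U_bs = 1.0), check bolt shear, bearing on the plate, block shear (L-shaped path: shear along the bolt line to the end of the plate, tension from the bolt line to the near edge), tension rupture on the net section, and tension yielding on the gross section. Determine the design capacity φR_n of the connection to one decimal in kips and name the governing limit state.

29.7 kips (net-section rupture governs)

Bolt shear: A_b = π(0.875)²/4 = 0.60132 in². φR_n = 0.75 × 84 × 0.60132 × 3 × 1 = 113.6 kips.
Bearing (0.25 in plate, F_u = 65 ksi): end bolts L_c = 2.1875 − 0.9375/2 = 1.71875, R_n = min(1.2×1.71875×0.25×65, 2.4×0.875×0.25×65) = 33.516 kips/bolt; interior L_c = 2.8125 − 0.9375 = 1.875, R_n = 34.125 kips/bolt. φR_n = 0.75 × (1×33.516 + 2×34.125) = 76.3 kips.
Block shear: shear path 1×[2.1875+2×2.8125] = 1×7.8125 in, A_gv = 1.9531, A_nv = 1×(7.8125 − 2.5×1)×0.25 = 1.3281 in²; tension to near edge: (1.25 − 0.5×1)×0.25 = 0.1875 in². R_n = min(0.6×65×1.3281, 0.6×50×1.9531) + 1.0×65×0.1875 = min(51.796, 58.593) + 12.188 = 63.984 kips. φR_n = 0.75 × 63.984 = 48.0 kips.
Tension rupture (net): A_n = (3.4375 − 1×1)×0.25 = 0.60938 in² (U = 1.0, A_e = A_n). φR_n = 0.75 × 65 × 0.60938 = 29.7 kips.
Tension yield (gross): A_g = 3.4375×0.25 = 0.85938 in². φR_n = 0.90 × 50 × 0.85938 = 38.7 kips.
Governing: min(113.6, 76.3, 48.0, 29.7, 38.7) = 29.7 kips → net-section rupture.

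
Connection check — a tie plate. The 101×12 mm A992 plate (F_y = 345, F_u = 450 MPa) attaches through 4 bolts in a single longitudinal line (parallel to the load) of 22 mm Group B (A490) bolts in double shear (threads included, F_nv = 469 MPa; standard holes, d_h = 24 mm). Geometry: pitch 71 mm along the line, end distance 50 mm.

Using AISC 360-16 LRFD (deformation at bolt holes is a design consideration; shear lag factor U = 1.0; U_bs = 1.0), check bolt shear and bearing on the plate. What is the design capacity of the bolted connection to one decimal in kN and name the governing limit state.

Bolt shear: A_b = π(22)²/4 = 380.13 mm². φR_n = 0.75 × 469 × 380.13 × 4 × 2 = 1069.7 kN.
Bearing (12 mm plate, F_u = 450 MPa): end bolts L_c = 50 − 24/2 = 38, R_n = min(1.2×38×12×450, 2.4×22×12×450) = 246.24 kN/bolt; interior L_c = 71 − 24 = 47, R_n = 285.12 kN/bolt. φR_n = 0.75 × (1×246.24 + 3×285.12) = 826.2 kN.
Governing: min(1069.7, 826.2) = 826.2 kN → bearing.

826.2 kN (bearing governs)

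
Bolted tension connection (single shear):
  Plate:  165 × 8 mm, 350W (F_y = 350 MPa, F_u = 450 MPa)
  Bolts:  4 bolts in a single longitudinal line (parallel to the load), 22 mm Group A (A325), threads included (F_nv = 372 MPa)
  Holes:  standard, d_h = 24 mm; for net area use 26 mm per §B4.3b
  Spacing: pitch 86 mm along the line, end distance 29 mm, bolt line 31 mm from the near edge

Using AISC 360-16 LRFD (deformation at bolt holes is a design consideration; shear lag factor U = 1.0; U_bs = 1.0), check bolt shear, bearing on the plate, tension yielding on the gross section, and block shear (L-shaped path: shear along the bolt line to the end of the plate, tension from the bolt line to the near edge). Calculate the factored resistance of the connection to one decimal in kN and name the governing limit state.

Bolt shear: A_b = π(22)²/4 = 380.13 mm². φR_n = 0.75 × 372 × 380.13 × 4 × 1 = 424.2 kN.
Bearing (8 mm plate, F_u = 450 MPa): end bolts L_c = 29 − 24/2 = 17, R_n = min(1.2×17×8×450, 2.4×22×8×450) = 73.44 kN/bolt; interior L_c = 86 − 24 = 62, R_n = 190.08 kN/bolt. φR_n = 0.75 × (1×73.44 + 3×190.08) = 482.8 kN.
Tension yield (gross): A_g = 165×8 = 1320 mm². φR_n = 0.90 × 350 × 1320 = 415.8 kN.
Block shear: shear path 1×[29+3×86] = 1×287 mm, A_gv = 2296, A_nv = 1×(287 − 3.5×26)×8 = 1568 mm²; tension to near edge: (31 − 0.5×26)×8 = 144 mm². R_n = min(0.6×450×1568, 0.6×350×2296) + 1.0×450×144 = min(423.36, 482.16) + 64.8 = 488.16 kN. φR_n = 0.75 × 488.16 = 366.1 kN.
Governing: min(424.2, 482.8, 415.8, 366.1) = 366.1 kN → block shear.

366.1 kN (block shear governs)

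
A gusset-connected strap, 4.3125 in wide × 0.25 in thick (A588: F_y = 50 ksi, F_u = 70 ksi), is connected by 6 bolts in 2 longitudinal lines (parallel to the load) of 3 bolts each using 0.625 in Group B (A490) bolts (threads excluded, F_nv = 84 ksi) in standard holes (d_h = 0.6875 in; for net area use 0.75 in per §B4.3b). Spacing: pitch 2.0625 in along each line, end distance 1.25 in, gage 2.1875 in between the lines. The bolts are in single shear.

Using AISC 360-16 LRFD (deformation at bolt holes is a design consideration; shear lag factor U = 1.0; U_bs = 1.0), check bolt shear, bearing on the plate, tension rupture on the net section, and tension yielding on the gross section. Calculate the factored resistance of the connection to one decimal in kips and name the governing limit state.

36.9 kips (net-section rupture governs)

Bolt shear: A_b = π(0.625)²/4 = 0.3068 in². φR_n = 0.75 × 84 × 0.3068 × 6 × 1 = 116.0 kips.
Bearing (0.25 in plate, F_u = 70 ksi): end bolts L_c = 1.25 − 0.6875/2 = 0.90625, R_n = min(1.2×0.90625×0.25×70, 2.4×0.625×0.25×70) = 19.031 kips/bolt; interior L_c = 2.0625 − 0.6875 = 1.375, R_n = 26.25 kips/bolt. φR_n = 0.75 × (2×19.031 + 4×26.25) = 107.3 kips.
Tension rupture (net): A_n = (4.3125 − 2×0.75)×0.25 = 0.70313 in² (U = 1.0, A_e = A_n). φR_n = 0.75 × 70 × 0.70313 = 36.9 kips.
Tension yield (gross): A_g = 4.3125×0.25 = 1.0781 in². φR_n = 0.90 × 50 × 1.0781 = 48.5 kips.
Governing: min(116.0, 107.3, 36.9, 48.5) = 36.9 kips → net-section rupture.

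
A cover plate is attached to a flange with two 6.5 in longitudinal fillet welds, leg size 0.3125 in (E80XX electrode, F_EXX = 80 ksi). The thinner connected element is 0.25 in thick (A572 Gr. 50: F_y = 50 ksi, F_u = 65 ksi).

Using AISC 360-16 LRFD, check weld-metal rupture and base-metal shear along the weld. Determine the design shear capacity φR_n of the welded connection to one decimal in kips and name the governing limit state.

Weld metal: throat = 0.707×0.3125 = 0.22094 in, L = 2×6.5 = 13 in. φR_n = 0.75 × 0.6 × 80 × 0.22094 × 13 = 103.4 kips.
Base metal shear (0.25 in plate): yield φR_n = 1.0×0.6×50×0.25×13 = 97.5 kips; rupture φR_n = 0.75×0.6×65×0.25×13 = 95.1 kips; take 95.1 kips (rupture).
Governing: min(103.4, 95.1) = 95.1 kips → base-metal shear.

95.1 kips (base-metal shear governs)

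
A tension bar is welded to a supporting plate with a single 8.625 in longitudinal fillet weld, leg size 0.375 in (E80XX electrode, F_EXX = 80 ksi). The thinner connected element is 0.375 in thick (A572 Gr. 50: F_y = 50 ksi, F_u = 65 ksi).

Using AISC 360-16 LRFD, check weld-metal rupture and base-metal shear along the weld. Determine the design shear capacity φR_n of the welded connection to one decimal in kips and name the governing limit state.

Weld metal: throat = 0.707×0.375 = 0.26513 in, L = 8.625 in. φR_n = 0.75 × 0.6 × 80 × 0.26513 × 8.625 = 82.3 kips.
Base metal shear (0.375 in plate): yield φR_n = 1.0×0.6×50×0.375×8.625 = 97.0 kips; rupture φR_n = 0.75×0.6×65×0.375×8.625 = 94.6 kips; take 94.6 kips (rupture).
Governing: min(82.3, 94.6) = 82.3 kips → weld metal.

82.3 kips (weld metal governs)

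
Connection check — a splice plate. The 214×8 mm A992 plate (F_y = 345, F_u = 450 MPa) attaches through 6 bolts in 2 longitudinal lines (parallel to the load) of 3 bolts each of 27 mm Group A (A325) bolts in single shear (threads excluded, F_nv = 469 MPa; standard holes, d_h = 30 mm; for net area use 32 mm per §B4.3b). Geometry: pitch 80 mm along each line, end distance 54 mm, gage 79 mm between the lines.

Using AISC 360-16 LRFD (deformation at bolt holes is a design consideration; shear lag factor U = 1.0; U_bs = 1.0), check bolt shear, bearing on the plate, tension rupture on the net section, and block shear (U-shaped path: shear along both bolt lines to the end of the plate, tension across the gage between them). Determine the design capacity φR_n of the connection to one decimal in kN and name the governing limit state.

405.0 kN (net-section rupture governs)

Bolt shear: A_b = π(27)²/4 = 572.56 mm². φR_n = 0.75 × 469 × 572.56 × 6 × 1 = 1208.4 kN.
Bearing (8 mm plate, F_u = 450 MPa): end bolts L_c = 54 − 30/2 = 39, R_n = min(1.2×39×8×450, 2.4×27×8×450) = 168.48 kN/bolt; interior L_c = 80 − 30 = 50, R_n = 216 kN/bolt. φR_n = 0.75 × (2×168.48 + 4×216) = 900.7 kN.
Tension rupture (net): A_n = (214 − 2×32)×8 = 1200 mm² (U = 1.0, A_e = A_n). φR_n = 0.75 × 450 × 1200 = 405.0 kN.
Block shear: shear path 2×[54+2×80] = 2×214 mm, A_gv = 3424, A_nv = 2×(214 − 2.5×32)×8 = 2144 mm²; tension across gage: (79 − 1×32)×8 = 376 mm². R_n = min(0.6×450×2144, 0.6×345×3424) + 1.0×450×376 = min(578.88, 708.77) + 169.2 = 748.08 kN. φR_n = 0.75 × 748.08 = 561.1 kN.
Governing: min(1208.4, 900.7, 405.0, 561.1) = 405.0 kN → net-section rupture.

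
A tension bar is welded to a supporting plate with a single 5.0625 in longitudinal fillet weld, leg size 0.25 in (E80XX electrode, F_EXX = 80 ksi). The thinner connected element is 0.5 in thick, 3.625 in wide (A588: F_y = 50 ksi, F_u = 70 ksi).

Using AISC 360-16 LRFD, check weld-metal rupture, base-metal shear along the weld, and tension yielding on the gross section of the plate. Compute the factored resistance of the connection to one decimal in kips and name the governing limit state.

32.2 kips (weld metal governs)

Weld metal: throat = 0.707×0.25 = 0.17675 in, L = 5.0625 in. φR_n = 0.75 × 0.6 × 80 × 0.17675 × 5.0625 = 32.2 kips.
Base metal shear (0.5 in plate): yield φR_n = 1.0×0.6×50×0.5×5.0625 = 75.9 kips; rupture φR_n = 0.75×0.6×70×0.5×5.0625 = 79.7 kips; take 75.9 kips (yield).
Tension yield (gross): A_g = 3.625×0.5 = 1.8125 in². φR_n = 0.90 × 50 × 1.8125 = 81.6 kips.
Governing: min(32.2, 75.9, 81.6) = 32.2 kips → weld metal.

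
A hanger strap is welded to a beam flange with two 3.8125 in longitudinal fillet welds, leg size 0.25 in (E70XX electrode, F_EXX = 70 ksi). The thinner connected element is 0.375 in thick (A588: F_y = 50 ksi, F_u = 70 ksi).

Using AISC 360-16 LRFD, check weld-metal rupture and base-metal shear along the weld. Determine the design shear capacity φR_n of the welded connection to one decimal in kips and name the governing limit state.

42.5 kips (weld metal governs)

Weld metal: throat = 0.707×0.25 = 0.17675 in, L = 2×3.8125 = 7.625 in. φR_n = 0.75 × 0.6 × 70 × 0.17675 × 7.625 = 42.5 kips.
Base metal shear (0.375 in plate): yield φR_n = 1.0×0.6×50×0.375×7.625 = 85.8 kips; rupture φR_n = 0.75×0.6×70×0.375×7.625 = 90.1 kips; take 85.8 kips (yield).
Governing: min(42.5, 85.8) = 42.5 kips → weld metal.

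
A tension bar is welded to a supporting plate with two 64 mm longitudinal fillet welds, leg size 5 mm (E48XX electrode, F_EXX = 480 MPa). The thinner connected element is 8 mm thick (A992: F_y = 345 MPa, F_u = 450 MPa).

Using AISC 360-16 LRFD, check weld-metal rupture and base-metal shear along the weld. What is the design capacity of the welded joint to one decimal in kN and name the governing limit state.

Weld metal: throat = 0.707×5 = 3.535 mm, L = 2×64 = 128 mm. φR_n = 0.75 × 0.6 × 480 × 3.535 × 128 = 97.7 kN.
Base metal shear (8 mm plate): yield φR_n = 1.0×0.6×345×8×128 = 212.0 kN; rupture φR_n = 0.75×0.6×450×8×128 = 207.4 kN; take 207.4 kN (rupture).
Governing: min(97.7, 207.4) = 97.7 kN → weld metal.

97.7 kN (weld metal governs)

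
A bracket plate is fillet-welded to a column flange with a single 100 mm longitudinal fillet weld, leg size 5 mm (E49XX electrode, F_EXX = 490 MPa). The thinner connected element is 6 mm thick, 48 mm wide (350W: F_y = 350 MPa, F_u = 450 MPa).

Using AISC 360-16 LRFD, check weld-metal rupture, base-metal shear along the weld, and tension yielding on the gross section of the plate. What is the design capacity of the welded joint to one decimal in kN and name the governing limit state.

77.9 kN (weld metal governs)

Weld metal: throat = 0.707×5 = 3.535 mm, L = 100 mm. φR_n = 0.75 × 0.6 × 490 × 3.535 × 100 = 77.9 kN.
Base metal shear (6 mm plate): yield φR_n = 1.0×0.6×350×6×100 = 126.0 kN; rupture φR_n = 0.75×0.6×450×6×100 = 121.5 kN; take 121.5 kN (rupture).
Tension yield (gross): A_g = 48×6 = 288 mm². φR_n = 0.90 × 350 × 288 = 90.7 kN.
Governing: min(77.9, 121.5, 90.7) = 77.9 kN → weld metal.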